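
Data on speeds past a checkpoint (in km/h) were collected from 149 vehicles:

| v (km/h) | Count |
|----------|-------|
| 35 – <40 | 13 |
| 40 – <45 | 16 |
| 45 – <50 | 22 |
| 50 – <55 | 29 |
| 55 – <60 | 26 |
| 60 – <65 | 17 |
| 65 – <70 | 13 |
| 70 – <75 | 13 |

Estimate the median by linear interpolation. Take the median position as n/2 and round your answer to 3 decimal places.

54.052

Cumulative frequencies: 13, 29, 51, 80, 106, 123, 136, 149
n = 149; position = n/2 = 74.5.
This falls in the class 50 – <55: L = 50, F = 51, f = 29, h = 5.
Median ≈ 50 + ((74.5 − 51) / 29) × 5 = 54.0517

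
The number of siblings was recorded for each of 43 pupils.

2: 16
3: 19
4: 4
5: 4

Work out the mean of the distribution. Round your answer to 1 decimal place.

Values: 2, 3, 4, 5
Σfx = 16×2 + 19×3 + 4×4 + 4×5 = 125
n = Σf = 43
Mean = 125 / 43 = 2.9070

2.9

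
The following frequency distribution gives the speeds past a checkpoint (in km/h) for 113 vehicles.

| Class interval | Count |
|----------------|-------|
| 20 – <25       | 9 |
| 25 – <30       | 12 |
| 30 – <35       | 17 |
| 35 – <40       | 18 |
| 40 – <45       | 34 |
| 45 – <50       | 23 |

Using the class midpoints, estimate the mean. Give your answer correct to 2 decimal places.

Midpoints: 22.5, 27.5, 32.5, 37.5, 42.5, 47.5
Σfm = 9×22.5 + 12×27.5 + 17×32.5 + 18×37.5 + 34×42.5 + 23×47.5 = 4297.5
n = Σf = 113
Mean = 4297.5 / 113 = 38.0310

38.03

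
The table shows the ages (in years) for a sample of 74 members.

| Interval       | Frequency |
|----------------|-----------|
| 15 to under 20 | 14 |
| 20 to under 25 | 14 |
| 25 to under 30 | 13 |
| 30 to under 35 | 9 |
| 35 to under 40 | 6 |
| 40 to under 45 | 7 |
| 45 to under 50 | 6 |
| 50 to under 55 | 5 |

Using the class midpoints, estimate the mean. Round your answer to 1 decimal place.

Midpoints: 17.5, 22.5, 27.5, 32.5, 37.5, 42.5, 47.5, 52.5
Σfm = 14×17.5 + 14×22.5 + 13×27.5 + 9×32.5 + 6×37.5 + 7×42.5 + 6×47.5 + 5×52.5 = 2280
n = Σf = 74
Mean = 2280 / 74 = 30.8108

30.8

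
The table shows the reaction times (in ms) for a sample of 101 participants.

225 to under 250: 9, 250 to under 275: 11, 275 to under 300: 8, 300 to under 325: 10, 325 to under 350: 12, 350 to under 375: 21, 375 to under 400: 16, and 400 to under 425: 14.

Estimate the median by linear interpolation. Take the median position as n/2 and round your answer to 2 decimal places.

350.60

Cumulative frequencies: 9, 20, 28, 38, 50, 71, 87, 101
n = 101; position = n/2 = 50.5.
This falls in the class 350 to under 375: L = 350, F = 50, f = 21, h = 25.
Median ≈ 350 + ((50.5 − 50) / 21) × 25 = 350.5952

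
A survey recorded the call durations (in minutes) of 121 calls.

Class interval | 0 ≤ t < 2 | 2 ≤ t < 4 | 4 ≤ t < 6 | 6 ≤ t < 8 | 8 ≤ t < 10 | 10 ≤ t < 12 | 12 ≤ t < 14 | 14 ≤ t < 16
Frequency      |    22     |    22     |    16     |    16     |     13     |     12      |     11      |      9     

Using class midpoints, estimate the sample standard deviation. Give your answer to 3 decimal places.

4.482

Midpoints: 1, 3, 5, 7, 9, 11, 13, 15
n = 121, Σfm = 807, mean = 6.6694
Σfm² = 7793
Σf(m − x̄)² = Σfm² − (Σfm)²/n = 7793 − 807²/121 = 2410.7769
Sample variance = 2410.7769 / 120 = 20.0898
Standard deviation = √20.0898 = 4.4822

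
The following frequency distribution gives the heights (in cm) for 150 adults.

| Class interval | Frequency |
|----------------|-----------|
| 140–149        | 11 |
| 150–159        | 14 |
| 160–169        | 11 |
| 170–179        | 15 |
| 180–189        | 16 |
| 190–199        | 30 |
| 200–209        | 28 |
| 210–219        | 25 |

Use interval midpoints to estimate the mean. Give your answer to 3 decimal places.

187.033

Midpoints: 144.5, 154.5, 164.5, 174.5, 184.5, 194.5, 204.5, 214.5
Σfm = 11×144.5 + 14×154.5 + 11×164.5 + 15×174.5 + 16×184.5 + 30×194.5 + 28×204.5 + 25×214.5 = 28055
n = Σf = 150
Mean = 28055 / 150 = 187.0333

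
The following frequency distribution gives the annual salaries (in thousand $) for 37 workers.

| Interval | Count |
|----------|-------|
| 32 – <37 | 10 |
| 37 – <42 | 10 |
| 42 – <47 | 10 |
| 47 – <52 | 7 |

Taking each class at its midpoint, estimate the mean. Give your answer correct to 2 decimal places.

41.39

Midpoints: 34.5, 39.5, 44.5, 49.5
Σfm = 10×34.5 + 10×39.5 + 10×44.5 + 7×49.5 = 1531.5
n = Σf = 37
Mean = 1531.5 / 37 = 41.3919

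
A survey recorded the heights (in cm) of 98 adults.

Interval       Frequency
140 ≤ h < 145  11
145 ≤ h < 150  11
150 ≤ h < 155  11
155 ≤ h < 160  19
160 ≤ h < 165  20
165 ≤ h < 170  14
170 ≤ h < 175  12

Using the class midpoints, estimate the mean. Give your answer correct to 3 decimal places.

158.418

Midpoints: 142.5, 147.5, 152.5, 157.5, 162.5, 167.5, 172.5
Σfm = 11×142.5 + 11×147.5 + 11×152.5 + 19×157.5 + 20×162.5 + 14×167.5 + 12×172.5 = 15525
n = Σf = 98
Mean = 15525 / 98 = 158.4184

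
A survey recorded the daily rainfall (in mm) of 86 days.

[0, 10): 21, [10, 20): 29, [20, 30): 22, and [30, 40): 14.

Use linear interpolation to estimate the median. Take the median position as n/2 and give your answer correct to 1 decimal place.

17.6

Cumulative frequencies: 21, 50, 72, 86
n = 86; position = n/2 = 43.
This falls in the class [10, 20): L = 10, F = 21, f = 29, h = 10.
Median ≈ 10 + ((43 − 21) / 29) × 10 = 17.5862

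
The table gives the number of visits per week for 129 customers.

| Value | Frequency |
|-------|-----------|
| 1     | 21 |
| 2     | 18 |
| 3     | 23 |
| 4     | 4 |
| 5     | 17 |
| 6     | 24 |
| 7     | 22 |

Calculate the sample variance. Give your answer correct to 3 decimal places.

4.644

Values: 1, 2, 3, 4, 5, 6, 7
n = 129, Σfx = 525, mean = 4.0698
Σfx² = 2731
Σf(x − x̄)² = Σfx² − (Σfx)²/n = 2731 − 525²/129 = 594.3721
Sample variance = 594.3721 / 128 = 4.6435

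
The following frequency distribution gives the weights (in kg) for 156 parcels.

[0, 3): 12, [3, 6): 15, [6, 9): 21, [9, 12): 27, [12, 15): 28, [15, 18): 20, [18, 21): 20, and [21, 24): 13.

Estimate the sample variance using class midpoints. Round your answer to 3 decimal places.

36.555

Midpoints: 1.5, 4.5, 7.5, 10.5, 13.5, 16.5, 19.5, 22.5
n = 156, Σfm = 1917, mean = 12.2885
Σfm² = 29223
Σf(m − x̄)² = Σfm² − (Σfm)²/n = 29223 − 1917²/156 = 5666.0192
Sample variance = 5666.0192 / 155 = 36.5550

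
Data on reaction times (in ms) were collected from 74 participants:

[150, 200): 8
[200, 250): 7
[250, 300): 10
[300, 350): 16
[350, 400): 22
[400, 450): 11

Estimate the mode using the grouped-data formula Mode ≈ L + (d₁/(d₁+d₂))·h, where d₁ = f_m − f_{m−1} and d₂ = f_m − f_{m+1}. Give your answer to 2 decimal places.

Modal class: [350, 400) (highest frequency 22).
d₁ = 22 − 16 = 6, d₂ = 22 − 11 = 11
Mode ≈ 350 + (6/(6+11)) × 50 = 350 + 17.6471 = 367.6471

367.65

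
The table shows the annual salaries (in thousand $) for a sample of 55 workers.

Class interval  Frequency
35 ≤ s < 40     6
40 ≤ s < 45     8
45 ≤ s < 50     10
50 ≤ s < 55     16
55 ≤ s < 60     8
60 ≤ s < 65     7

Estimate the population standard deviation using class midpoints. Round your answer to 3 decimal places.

7.483

Midpoints: 37.5, 42.5, 47.5, 52.5, 57.5, 62.5
n = 55, Σfm = 2777.5, mean = 50.5000
Σfm² = 143343.75
Σf(m − x̄)² = Σfm² − (Σfm)²/n = 143343.75 − 2777.5²/55 = 3080.0000
Population variance = 3080.0000 / 55 = 56.0000
Standard deviation = √56.0000 = 7.4833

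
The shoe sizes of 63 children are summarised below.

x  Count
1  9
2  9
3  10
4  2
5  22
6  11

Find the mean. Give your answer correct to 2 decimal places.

Values: 1, 2, 3, 4, 5, 6
Σfx = 9×1 + 9×2 + 10×3 + 2×4 + 22×5 + 11×6 = 241
n = Σf = 63
Mean = 241 / 63 = 3.8254

3.83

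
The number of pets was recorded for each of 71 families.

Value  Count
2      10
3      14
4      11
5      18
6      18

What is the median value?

5

Cumulative frequencies: 10, 24, 35, 53, 71
n = 71, so the median is the value in position (n+1)/2 = 36.
Position 36 falls at value 5.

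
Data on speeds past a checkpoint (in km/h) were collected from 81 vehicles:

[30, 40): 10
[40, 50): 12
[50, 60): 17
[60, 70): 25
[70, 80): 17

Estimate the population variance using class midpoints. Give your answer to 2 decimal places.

Midpoints: 35, 45, 55, 65, 75
n = 81, Σfm = 4725, mean = 58.3333
Σfm² = 289225
Σf(m − x̄)² = Σfm² − (Σfm)²/n = 289225 − 4725²/81 = 13600.0000
Population variance = 13600.0000 / 81 = 167.9012

167.90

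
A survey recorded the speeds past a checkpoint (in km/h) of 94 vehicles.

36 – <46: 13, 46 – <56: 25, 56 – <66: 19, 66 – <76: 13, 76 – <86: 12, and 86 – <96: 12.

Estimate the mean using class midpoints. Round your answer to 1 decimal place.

63.3

Midpoints: 41, 51, 61, 71, 81, 91
Σfm = 13×41 + 25×51 + 19×61 + 13×71 + 12×81 + 12×91 = 5954
n = Σf = 94
Mean = 5954 / 94 = 63.3404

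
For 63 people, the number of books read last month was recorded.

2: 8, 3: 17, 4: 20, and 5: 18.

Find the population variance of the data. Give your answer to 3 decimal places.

Values: 2, 3, 4, 5
n = 63, Σfx = 237, mean = 3.7619
Σfx² = 955
Σf(x − x̄)² = Σfx² − (Σfx)²/n = 955 − 237²/63 = 63.4286
Population variance = 63.4286 / 63 = 1.0068

1.007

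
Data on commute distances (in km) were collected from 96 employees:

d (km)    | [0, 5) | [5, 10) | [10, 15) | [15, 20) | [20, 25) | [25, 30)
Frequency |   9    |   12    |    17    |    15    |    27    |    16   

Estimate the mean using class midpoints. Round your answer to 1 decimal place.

Midpoints: 2.5, 7.5, 12.5, 17.5, 22.5, 27.5
Σfm = 9×2.5 + 12×7.5 + 17×12.5 + 15×17.5 + 27×22.5 + 16×27.5 = 1635
n = Σf = 96
Mean = 1635 / 96 = 17.0312

17.0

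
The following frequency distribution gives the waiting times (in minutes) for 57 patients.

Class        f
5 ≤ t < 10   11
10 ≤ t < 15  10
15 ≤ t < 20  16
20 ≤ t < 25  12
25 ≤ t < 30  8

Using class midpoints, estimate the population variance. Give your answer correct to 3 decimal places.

Midpoints: 7.5, 12.5, 17.5, 22.5, 27.5
n = 57, Σfm = 977.5, mean = 17.1491
Σfm² = 19206.25
Σf(m − x̄)² = Σfm² − (Σfm)²/n = 19206.25 − 977.5²/57 = 2442.9825
Population variance = 2442.9825 / 57 = 42.8593

42.859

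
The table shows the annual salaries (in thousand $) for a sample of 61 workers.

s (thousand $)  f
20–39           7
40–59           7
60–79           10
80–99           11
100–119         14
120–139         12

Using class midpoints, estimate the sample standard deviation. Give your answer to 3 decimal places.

Midpoints: 29.5, 49.5, 69.5, 89.5, 109.5, 129.5
n = 61, Σfm = 5319.5, mean = 87.2049
Σfm² = 528765.25
Σf(m − x̄)² = Σfm² − (Σfm)²/n = 528765.25 − 5319.5²/61 = 64878.6885
Sample variance = 64878.6885 / 60 = 1081.3115
Standard deviation = √1081.3115 = 32.8833

32.883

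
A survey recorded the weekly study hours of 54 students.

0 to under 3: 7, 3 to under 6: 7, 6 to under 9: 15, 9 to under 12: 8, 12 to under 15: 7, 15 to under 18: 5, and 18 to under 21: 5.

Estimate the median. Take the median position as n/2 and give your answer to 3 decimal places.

8.600

Cumulative frequencies: 7, 14, 29, 37, 44, 49, 54
n = 54; position = n/2 = 27.
This falls in the class 6 to under 9: L = 6, F = 14, f = 15, h = 3.
Median ≈ 6 + ((27 − 14) / 15) × 3 = 8.6000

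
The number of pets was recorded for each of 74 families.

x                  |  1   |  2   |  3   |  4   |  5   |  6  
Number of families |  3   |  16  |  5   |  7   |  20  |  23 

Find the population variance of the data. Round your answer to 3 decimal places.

2.738

Values: 1, 2, 3, 4, 5, 6
n = 74, Σfx = 316, mean = 4.2703
Σfx² = 1552
Σf(x − x̄)² = Σfx² − (Σfx)²/n = 1552 − 316²/74 = 202.5946
Population variance = 202.5946 / 74 = 2.7378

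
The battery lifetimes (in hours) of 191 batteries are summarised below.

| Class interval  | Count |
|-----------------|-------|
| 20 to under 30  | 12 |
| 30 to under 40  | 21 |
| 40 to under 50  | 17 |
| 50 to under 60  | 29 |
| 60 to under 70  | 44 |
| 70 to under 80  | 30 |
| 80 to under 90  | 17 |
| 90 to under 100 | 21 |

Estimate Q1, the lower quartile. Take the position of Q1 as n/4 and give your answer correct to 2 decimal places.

Cumulative frequencies: 12, 33, 50, 79, 123, 153, 170, 191
n = 191; position = n/4 = 47.75.
This falls in the class 40 to under 50: L = 40, F = 33, f = 17, h = 10.
Lower quartile ≈ 40 + ((47.75 − 33) / 17) × 10 = 48.6765

48.68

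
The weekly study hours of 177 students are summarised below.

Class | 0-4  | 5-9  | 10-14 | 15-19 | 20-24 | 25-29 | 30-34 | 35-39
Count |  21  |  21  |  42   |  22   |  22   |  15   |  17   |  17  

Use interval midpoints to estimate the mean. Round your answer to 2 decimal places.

Midpoints: 2, 7, 12, 17, 22, 27, 32, 37
Σfm = 21×2 + 21×7 + 42×12 + 22×17 + 22×22 + 15×27 + 17×32 + 17×37 = 3129
n = Σf = 177
Mean = 3129 / 177 = 17.6780

17.68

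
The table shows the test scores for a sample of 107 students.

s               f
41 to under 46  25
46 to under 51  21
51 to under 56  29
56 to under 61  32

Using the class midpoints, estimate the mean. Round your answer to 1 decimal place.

51.7

Midpoints: 43.5, 48.5, 53.5, 58.5
Σfm = 25×43.5 + 21×48.5 + 29×53.5 + 32×58.5 = 5529.5
n = Σf = 107
Mean = 5529.5 / 107 = 51.6776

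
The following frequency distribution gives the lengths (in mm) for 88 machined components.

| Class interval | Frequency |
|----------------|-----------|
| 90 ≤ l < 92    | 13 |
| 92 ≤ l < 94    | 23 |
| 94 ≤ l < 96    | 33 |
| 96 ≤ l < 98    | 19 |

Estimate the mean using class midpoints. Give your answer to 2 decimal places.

Midpoints: 91, 93, 95, 97
Σfm = 13×91 + 23×93 + 33×95 + 19×97 = 8300
n = Σf = 88
Mean = 8300 / 88 = 94.3182

94.32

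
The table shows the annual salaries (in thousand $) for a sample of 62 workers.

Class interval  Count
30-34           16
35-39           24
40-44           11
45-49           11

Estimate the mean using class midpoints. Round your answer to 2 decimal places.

Midpoints: 32, 37, 42, 47
Σfm = 16×32 + 24×37 + 11×42 + 11×47 = 2379
n = Σf = 62
Mean = 2379 / 62 = 38.3710

38.37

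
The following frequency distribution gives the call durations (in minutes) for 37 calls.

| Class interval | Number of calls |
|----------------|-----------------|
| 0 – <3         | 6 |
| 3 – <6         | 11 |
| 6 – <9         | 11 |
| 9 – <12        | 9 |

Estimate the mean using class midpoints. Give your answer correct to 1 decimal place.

6.4

Midpoints: 1.5, 4.5, 7.5, 10.5
Σfm = 6×1.5 + 11×4.5 + 11×7.5 + 9×10.5 = 235.5
n = Σf = 37
Mean = 235.5 / 37 = 6.3649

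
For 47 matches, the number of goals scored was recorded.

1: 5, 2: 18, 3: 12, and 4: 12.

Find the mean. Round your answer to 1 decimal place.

Values: 1, 2, 3, 4
Σfx = 5×1 + 18×2 + 12×3 + 12×4 = 125
n = Σf = 47
Mean = 125 / 47 = 2.6596

2.7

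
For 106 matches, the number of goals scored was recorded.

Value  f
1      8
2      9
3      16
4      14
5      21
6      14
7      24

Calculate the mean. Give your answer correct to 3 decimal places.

Values: 1, 2, 3, 4, 5, 6, 7
Σfx = 8×1 + 9×2 + 16×3 + 14×4 + 21×5 + 14×6 + 24×7 = 487
n = Σf = 106
Mean = 487 / 106 = 4.5943

4.594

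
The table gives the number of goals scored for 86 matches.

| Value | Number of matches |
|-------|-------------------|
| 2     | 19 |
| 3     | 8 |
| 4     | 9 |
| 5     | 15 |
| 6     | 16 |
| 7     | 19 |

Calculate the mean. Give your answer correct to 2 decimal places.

4.67

Values: 2, 3, 4, 5, 6, 7
Σfx = 19×2 + 8×3 + 9×4 + 15×5 + 16×6 + 19×7 = 402
n = Σf = 86
Mean = 402 / 86 = 4.6744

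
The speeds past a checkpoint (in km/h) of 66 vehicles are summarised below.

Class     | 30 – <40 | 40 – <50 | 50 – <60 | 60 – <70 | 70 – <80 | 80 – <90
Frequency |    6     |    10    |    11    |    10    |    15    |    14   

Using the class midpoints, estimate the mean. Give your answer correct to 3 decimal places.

64.091

Midpoints: 35, 45, 55, 65, 75, 85
Σfm = 6×35 + 10×45 + 11×55 + 10×65 + 15×75 + 14×85 = 4230
n = Σf = 66
Mean = 4230 / 66 = 64.0909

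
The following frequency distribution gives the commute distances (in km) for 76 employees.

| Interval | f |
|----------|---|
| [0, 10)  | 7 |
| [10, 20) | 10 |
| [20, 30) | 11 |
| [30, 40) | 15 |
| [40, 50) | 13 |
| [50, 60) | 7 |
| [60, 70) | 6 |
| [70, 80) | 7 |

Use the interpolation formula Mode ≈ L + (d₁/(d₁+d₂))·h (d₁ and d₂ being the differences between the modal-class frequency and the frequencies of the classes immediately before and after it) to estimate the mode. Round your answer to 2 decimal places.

Modal class: [30, 40) (highest frequency 15).
d₁ = 15 − 11 = 4, d₂ = 15 − 13 = 2
Mode ≈ 30 + (4/(4+2)) × 10 = 30 + 6.6667 = 36.6667

36.67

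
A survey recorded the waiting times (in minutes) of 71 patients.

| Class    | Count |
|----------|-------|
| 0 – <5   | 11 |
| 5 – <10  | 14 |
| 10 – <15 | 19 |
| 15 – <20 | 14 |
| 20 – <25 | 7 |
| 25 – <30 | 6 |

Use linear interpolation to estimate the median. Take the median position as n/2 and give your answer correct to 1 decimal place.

Cumulative frequencies: 11, 25, 44, 58, 65, 71
n = 71; position = n/2 = 35.5.
This falls in the class 10 – <15: L = 10, F = 25, f = 19, h = 5.
Median ≈ 10 + ((35.5 − 25) / 19) × 5 = 12.7632

12.8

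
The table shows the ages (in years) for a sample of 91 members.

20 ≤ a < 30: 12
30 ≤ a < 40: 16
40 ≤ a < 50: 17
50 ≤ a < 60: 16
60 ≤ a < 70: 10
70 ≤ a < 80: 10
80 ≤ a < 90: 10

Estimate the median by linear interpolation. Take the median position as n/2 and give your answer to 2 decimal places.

Cumulative frequencies: 12, 28, 45, 61, 71, 81, 91
n = 91; position = n/2 = 45.5.
This falls in the class 50 ≤ a < 60: L = 50, F = 45, f = 16, h = 10.
Median ≈ 50 + ((45.5 − 45) / 16) × 10 = 50.3125

50.31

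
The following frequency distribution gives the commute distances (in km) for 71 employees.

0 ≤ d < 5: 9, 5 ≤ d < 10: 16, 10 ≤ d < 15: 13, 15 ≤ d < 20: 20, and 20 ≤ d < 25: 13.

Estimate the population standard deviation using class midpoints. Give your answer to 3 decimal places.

Midpoints: 2.5, 7.5, 12.5, 17.5, 22.5
n = 71, Σfm = 947.5, mean = 13.3451
Σfm² = 15693.75
Σf(m − x̄)² = Σfm² − (Σfm)²/n = 15693.75 − 947.5²/71 = 3049.2958
Population variance = 3049.2958 / 71 = 42.9478
Standard deviation = √42.9478 = 6.5535

6.553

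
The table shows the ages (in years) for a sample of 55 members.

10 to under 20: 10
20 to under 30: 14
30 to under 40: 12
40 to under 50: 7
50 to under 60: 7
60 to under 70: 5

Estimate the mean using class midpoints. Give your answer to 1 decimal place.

Midpoints: 15, 25, 35, 45, 55, 65
Σfm = 10×15 + 14×25 + 12×35 + 7×45 + 7×55 + 5×65 = 1945
n = Σf = 55
Mean = 1945 / 55 = 35.3636

35.4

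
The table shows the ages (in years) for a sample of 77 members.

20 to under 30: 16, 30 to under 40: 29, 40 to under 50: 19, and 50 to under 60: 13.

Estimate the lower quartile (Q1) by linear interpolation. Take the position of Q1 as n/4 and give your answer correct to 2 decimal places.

Cumulative frequencies: 16, 45, 64, 77
n = 77; position = n/4 = 19.25.
This falls in the class 30 to under 40: L = 30, F = 16, f = 29, h = 10.
Lower quartile ≈ 30 + ((19.25 − 16) / 29) × 10 = 31.1207

31.12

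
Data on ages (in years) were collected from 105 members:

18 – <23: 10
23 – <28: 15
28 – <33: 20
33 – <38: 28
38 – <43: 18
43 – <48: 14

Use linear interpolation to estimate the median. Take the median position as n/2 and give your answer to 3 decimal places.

34.339

Cumulative frequencies: 10, 25, 45, 73, 91, 105
n = 105; position = n/2 = 52.5.
This falls in the class 33 – <38: L = 33, F = 45, f = 28, h = 5.
Median ≈ 33 + ((52.5 − 45) / 28) × 5 = 34.3393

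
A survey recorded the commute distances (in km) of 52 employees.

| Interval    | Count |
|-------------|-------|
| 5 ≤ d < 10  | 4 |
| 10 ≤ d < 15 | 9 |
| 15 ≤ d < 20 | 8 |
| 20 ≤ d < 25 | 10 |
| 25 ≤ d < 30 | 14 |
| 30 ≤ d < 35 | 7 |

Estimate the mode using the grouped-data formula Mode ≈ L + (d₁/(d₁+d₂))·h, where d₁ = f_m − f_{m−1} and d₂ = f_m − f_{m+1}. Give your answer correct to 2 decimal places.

26.82

Modal class: 25 ≤ d < 30 (highest frequency 14).
d₁ = 14 − 10 = 4, d₂ = 14 − 7 = 7
Mode ≈ 25 + (4/(4+7)) × 5 = 25 + 1.8182 = 26.8182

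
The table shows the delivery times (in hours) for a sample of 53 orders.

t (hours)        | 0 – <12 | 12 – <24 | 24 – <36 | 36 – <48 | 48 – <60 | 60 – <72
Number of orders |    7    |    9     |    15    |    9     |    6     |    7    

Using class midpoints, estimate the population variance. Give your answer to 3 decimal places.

342.852

Midpoints: 6, 18, 30, 42, 54, 66
n = 53, Σfm = 1818, mean = 34.3019
Σfm² = 80532
Σf(m − x̄)² = Σfm² − (Σfm)²/n = 80532 − 1818²/53 = 18171.1698
Population variance = 18171.1698 / 53 = 342.8523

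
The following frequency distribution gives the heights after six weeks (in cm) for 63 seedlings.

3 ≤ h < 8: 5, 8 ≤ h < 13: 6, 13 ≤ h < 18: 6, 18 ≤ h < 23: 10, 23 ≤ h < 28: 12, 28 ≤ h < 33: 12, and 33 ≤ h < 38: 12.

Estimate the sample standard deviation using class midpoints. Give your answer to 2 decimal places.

9.39

Midpoints: 5.5, 10.5, 15.5, 20.5, 25.5, 30.5, 35.5
n = 63, Σfm = 1486.5, mean = 23.5952
Σfm² = 40545.75
Σf(m − x̄)² = Σfm² − (Σfm)²/n = 40545.75 − 1486.5²/63 = 5471.4286
Sample variance = 5471.4286 / 62 = 88.2488
Standard deviation = √88.2488 = 9.3941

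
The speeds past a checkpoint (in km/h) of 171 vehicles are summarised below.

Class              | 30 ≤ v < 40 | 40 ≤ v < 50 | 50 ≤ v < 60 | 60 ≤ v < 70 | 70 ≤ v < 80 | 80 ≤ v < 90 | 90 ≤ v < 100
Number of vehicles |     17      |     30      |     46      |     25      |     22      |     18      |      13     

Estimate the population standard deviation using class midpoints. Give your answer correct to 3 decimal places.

17.252

Midpoints: 35, 45, 55, 65, 75, 85, 95
n = 171, Σfm = 10515, mean = 61.4912
Σfm² = 697475
Σf(m − x̄)² = Σfm² − (Σfm)²/n = 697475 − 10515²/171 = 50894.7368
Population variance = 50894.7368 / 171 = 297.6300
Standard deviation = √297.6300 = 17.2520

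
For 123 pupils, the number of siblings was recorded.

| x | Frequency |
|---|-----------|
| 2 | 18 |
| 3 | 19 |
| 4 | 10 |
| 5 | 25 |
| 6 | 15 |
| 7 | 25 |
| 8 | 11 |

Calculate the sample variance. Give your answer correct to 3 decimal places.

Values: 2, 3, 4, 5, 6, 7, 8
n = 123, Σfx = 611, mean = 4.9675
Σfx² = 3497
Σf(x − x̄)² = Σfx² − (Σfx)²/n = 3497 − 611²/123 = 461.8699
Sample variance = 461.8699 / 122 = 3.7858

3.786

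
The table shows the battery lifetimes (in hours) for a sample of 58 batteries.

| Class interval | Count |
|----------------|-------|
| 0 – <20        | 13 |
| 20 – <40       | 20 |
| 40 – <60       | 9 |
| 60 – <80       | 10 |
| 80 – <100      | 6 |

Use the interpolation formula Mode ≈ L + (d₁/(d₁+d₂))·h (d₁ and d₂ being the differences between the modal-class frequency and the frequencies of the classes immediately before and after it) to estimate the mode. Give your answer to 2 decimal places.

27.78

Modal class: 20 – <40 (highest frequency 20).
d₁ = 20 − 13 = 7, d₂ = 20 − 9 = 11
Mode ≈ 20 + (7/(7+11)) × 20 = 20 + 7.7778 = 27.7778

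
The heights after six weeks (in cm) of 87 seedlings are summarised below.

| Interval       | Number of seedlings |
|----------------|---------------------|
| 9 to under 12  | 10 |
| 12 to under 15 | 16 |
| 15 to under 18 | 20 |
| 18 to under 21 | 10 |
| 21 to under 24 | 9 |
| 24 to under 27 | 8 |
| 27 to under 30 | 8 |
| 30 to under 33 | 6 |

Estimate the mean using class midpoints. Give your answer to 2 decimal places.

Midpoints: 10.5, 13.5, 16.5, 19.5, 22.5, 25.5, 28.5, 31.5
Σfm = 10×10.5 + 16×13.5 + 20×16.5 + 10×19.5 + 9×22.5 + 8×25.5 + 8×28.5 + 6×31.5 = 1669.5
n = Σf = 87
Mean = 1669.5 / 87 = 19.1897

19.19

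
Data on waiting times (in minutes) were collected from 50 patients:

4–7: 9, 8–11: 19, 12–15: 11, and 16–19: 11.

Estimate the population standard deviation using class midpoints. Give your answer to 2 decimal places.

Midpoints: 5.5, 9.5, 13.5, 17.5
n = 50, Σfm = 571, mean = 11.4200
Σfm² = 7360.5
Σf(m − x̄)² = Σfm² − (Σfm)²/n = 7360.5 − 571²/50 = 839.6800
Population variance = 839.6800 / 50 = 16.7936
Standard deviation = √16.7936 = 4.0980

4.10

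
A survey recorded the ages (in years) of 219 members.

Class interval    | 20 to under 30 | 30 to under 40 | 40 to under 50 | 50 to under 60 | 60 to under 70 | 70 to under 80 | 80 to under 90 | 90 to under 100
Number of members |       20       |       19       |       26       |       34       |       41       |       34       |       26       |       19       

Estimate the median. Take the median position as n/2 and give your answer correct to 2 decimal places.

62.56

Cumulative frequencies: 20, 39, 65, 99, 140, 174, 200, 219
n = 219; position = n/2 = 109.5.
This falls in the class 60 to under 70: L = 60, F = 99, f = 41, h = 10.
Median ≈ 60 + ((109.5 − 99) / 41) × 10 = 62.5610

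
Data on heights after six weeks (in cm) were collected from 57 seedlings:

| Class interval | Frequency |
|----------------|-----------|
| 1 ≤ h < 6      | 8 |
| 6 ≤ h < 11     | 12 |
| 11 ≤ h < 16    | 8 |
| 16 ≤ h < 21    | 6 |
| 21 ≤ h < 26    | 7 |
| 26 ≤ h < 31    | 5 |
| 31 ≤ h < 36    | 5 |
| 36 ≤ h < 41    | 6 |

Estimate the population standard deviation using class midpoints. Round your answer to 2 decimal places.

11.39

Midpoints: 3.5, 8.5, 13.5, 18.5, 23.5, 28.5, 33.5, 38.5
n = 57, Σfm = 1054.5, mean = 18.5000
Σfm² = 26908.25
Σf(m − x̄)² = Σfm² − (Σfm)²/n = 26908.25 − 1054.5²/57 = 7400.0000
Population variance = 7400.0000 / 57 = 129.8246
Standard deviation = √129.8246 = 11.3941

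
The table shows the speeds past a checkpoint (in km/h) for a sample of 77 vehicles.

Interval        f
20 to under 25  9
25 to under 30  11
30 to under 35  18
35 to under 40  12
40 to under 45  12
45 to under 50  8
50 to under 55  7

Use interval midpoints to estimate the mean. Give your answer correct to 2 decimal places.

Midpoints: 22.5, 27.5, 32.5, 37.5, 42.5, 47.5, 52.5
Σfm = 9×22.5 + 11×27.5 + 18×32.5 + 12×37.5 + 12×42.5 + 8×47.5 + 7×52.5 = 2797.5
n = Σf = 77
Mean = 2797.5 / 77 = 36.3312

36.33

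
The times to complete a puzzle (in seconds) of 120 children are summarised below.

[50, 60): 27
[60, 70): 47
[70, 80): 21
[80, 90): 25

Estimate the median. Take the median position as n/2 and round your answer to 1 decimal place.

Cumulative frequencies: 27, 74, 95, 120
n = 120; position = n/2 = 60.
This falls in the class [60, 70): L = 60, F = 27, f = 47, h = 10.
Median ≈ 60 + ((60 − 27) / 47) × 10 = 67.0213

67.0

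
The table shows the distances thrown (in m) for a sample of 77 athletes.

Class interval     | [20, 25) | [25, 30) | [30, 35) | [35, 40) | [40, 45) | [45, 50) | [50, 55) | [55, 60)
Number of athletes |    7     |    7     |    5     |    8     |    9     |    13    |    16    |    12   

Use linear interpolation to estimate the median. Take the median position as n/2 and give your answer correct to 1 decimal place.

Cumulative frequencies: 7, 14, 19, 27, 36, 49, 65, 77
n = 77; position = n/2 = 38.5.
This falls in the class [45, 50): L = 45, F = 36, f = 13, h = 5.
Median ≈ 45 + ((38.5 − 36) / 13) × 5 = 45.9615

46.0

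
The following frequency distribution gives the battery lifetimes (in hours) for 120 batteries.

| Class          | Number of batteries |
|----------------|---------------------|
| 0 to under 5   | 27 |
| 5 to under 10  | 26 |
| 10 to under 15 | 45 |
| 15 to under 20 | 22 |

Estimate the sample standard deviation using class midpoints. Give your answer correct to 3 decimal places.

Midpoints: 2.5, 7.5, 12.5, 17.5
n = 120, Σfm = 1210, mean = 10.0833
Σfm² = 15400
Σf(m − x̄)² = Σfm² − (Σfm)²/n = 15400 − 1210²/120 = 3199.1667
Sample variance = 3199.1667 / 119 = 26.8838
Standard deviation = √26.8838 = 5.1850

5.185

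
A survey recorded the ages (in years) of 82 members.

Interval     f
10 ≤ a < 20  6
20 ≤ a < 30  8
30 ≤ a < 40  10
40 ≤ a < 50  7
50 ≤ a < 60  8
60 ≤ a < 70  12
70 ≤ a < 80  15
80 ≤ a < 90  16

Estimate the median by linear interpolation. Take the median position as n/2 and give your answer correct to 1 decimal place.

Cumulative frequencies: 6, 14, 24, 31, 39, 51, 66, 82
n = 82; position = n/2 = 41.
This falls in the class 60 ≤ a < 70: L = 60, F = 39, f = 12, h = 10.
Median ≈ 60 + ((41 − 39) / 12) × 10 = 61.6667

61.7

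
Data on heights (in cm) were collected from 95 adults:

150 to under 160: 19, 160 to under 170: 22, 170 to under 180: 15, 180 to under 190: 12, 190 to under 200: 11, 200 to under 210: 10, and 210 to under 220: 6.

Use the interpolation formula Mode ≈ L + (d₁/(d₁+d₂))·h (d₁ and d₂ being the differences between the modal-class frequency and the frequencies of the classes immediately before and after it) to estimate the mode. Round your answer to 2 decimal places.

Modal class: 160 to under 170 (highest frequency 22).
d₁ = 22 − 19 = 3, d₂ = 22 − 15 = 7
Mode ≈ 160 + (3/(3+7)) × 10 = 160 + 3.0000 = 163.0000

163.00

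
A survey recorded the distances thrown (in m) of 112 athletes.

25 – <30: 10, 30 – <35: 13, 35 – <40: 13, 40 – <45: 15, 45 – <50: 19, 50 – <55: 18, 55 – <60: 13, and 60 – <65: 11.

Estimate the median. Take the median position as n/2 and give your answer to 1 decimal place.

Cumulative frequencies: 10, 23, 36, 51, 70, 88, 101, 112
n = 112; position = n/2 = 56.
This falls in the class 45 – <50: L = 45, F = 51, f = 19, h = 5.
Median ≈ 45 + ((56 − 51) / 19) × 5 = 46.3158

46.3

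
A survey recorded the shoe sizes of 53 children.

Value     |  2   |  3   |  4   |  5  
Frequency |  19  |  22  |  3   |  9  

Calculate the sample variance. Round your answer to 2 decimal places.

Values: 2, 3, 4, 5
n = 53, Σfx = 161, mean = 3.0377
Σfx² = 547
Σf(x − x̄)² = Σfx² − (Σfx)²/n = 547 − 161²/53 = 57.9245
Sample variance = 57.9245 / 52 = 1.1139

1.11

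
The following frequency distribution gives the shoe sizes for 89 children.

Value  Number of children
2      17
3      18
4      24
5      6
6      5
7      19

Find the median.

Cumulative frequencies: 17, 35, 59, 65, 70, 89
n = 89, so the median is the value in position (n+1)/2 = 45.
Position 45 falls at value 4.

4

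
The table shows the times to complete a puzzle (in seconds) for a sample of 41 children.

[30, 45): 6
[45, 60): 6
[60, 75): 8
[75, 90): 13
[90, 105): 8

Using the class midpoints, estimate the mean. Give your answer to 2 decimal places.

Midpoints: 37.5, 52.5, 67.5, 82.5, 97.5
Σfm = 6×37.5 + 6×52.5 + 8×67.5 + 13×82.5 + 8×97.5 = 2932.5
n = Σf = 41
Mean = 2932.5 / 41 = 71.5244

71.52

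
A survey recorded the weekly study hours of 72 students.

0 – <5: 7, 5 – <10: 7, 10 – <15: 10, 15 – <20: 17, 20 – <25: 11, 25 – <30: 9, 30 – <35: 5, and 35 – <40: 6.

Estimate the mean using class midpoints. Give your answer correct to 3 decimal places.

Midpoints: 2.5, 7.5, 12.5, 17.5, 22.5, 27.5, 32.5, 37.5
Σfm = 7×2.5 + 7×7.5 + 10×12.5 + 17×17.5 + 11×22.5 + 9×27.5 + 5×32.5 + 6×37.5 = 1375
n = Σf = 72
Mean = 1375 / 72 = 19.0972

19.097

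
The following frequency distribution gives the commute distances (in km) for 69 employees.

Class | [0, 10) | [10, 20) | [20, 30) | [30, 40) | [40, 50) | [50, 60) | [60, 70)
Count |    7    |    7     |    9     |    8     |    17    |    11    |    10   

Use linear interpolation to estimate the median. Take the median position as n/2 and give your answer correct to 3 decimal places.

42.059

Cumulative frequencies: 7, 14, 23, 31, 48, 59, 69
n = 69; position = n/2 = 34.5.
This falls in the class [40, 50): L = 40, F = 31, f = 17, h = 10.
Median ≈ 40 + ((34.5 − 31) / 17) × 10 = 42.0588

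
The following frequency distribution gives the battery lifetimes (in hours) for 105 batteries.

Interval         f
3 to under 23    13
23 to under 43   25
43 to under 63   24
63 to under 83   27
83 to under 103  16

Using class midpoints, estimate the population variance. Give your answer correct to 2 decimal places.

637.68

Midpoints: 13, 33, 53, 73, 93
n = 105, Σfm = 5725, mean = 54.5238
Σfm² = 379105
Σf(m − x̄)² = Σfm² − (Σfm)²/n = 379105 − 5725²/105 = 66956.1905
Population variance = 66956.1905 / 105 = 637.6780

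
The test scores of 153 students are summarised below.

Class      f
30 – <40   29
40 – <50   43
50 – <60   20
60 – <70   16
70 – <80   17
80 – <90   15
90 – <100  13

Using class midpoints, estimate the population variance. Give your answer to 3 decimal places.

373.967

Midpoints: 35, 45, 55, 65, 75, 85, 95
n = 153, Σfm = 8875, mean = 58.0065
Σfm² = 572025
Σf(m − x̄)² = Σfm² − (Σfm)²/n = 572025 − 8875²/153 = 57216.9935
Population variance = 57216.9935 / 153 = 373.9673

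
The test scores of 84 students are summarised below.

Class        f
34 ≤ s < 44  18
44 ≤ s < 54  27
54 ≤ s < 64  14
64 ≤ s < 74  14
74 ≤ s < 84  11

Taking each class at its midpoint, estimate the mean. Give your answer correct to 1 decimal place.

55.8

Midpoints: 39, 49, 59, 69, 79
Σfm = 18×39 + 27×49 + 14×59 + 14×69 + 11×79 = 4686
n = Σf = 84
Mean = 4686 / 84 = 55.7857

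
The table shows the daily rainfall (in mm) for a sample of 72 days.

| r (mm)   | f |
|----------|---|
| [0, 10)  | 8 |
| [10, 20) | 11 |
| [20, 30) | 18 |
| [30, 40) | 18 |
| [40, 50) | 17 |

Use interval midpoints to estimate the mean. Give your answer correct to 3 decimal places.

28.472

Midpoints: 5, 15, 25, 35, 45
Σfm = 8×5 + 11×15 + 18×25 + 18×35 + 17×45 = 2050
n = Σf = 72
Mean = 2050 / 72 = 28.4722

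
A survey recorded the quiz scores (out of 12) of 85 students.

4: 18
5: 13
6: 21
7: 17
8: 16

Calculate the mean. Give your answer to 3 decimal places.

6.000

Values: 4, 5, 6, 7, 8
Σfx = 18×4 + 13×5 + 21×6 + 17×7 + 16×8 = 510
n = Σf = 85
Mean = 510 / 85 = 6.0000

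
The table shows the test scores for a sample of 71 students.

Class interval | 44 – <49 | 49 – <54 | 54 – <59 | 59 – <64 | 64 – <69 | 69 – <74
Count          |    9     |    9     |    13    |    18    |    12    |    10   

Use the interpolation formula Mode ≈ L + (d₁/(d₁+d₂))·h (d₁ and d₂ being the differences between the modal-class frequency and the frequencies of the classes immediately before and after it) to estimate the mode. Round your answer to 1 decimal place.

61.3

Modal class: 59 – <64 (highest frequency 18).
d₁ = 18 − 13 = 5, d₂ = 18 − 12 = 6
Mode ≈ 59 + (5/(5+6)) × 5 = 59 + 2.2727 = 61.2727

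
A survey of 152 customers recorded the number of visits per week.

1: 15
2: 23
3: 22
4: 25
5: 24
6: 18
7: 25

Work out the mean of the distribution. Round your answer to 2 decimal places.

Values: 1, 2, 3, 4, 5, 6, 7
Σfx = 15×1 + 23×2 + 22×3 + 25×4 + 24×5 + 18×6 + 25×7 = 630
n = Σf = 152
Mean = 630 / 152 = 4.1447

4.14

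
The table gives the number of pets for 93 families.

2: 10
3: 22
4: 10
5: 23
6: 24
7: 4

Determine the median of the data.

Cumulative frequencies: 10, 32, 42, 65, 89, 93
n = 93, so the median is the value in position (n+1)/2 = 47.
Position 47 falls at value 5.

5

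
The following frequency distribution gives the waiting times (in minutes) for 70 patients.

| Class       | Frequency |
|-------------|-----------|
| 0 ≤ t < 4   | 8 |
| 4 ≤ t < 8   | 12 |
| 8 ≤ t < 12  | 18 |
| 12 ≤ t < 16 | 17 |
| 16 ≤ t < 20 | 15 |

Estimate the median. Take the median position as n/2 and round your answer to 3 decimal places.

Cumulative frequencies: 8, 20, 38, 55, 70
n = 70; position = n/2 = 35.
This falls in the class 8 ≤ t < 12: L = 8, F = 20, f = 18, h = 4.
Median ≈ 8 + ((35 − 20) / 18) × 4 = 11.3333

11.333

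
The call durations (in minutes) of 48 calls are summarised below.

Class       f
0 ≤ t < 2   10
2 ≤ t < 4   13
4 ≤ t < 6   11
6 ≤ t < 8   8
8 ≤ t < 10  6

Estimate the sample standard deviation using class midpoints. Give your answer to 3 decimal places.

2.633

Midpoints: 1, 3, 5, 7, 9
n = 48, Σfm = 214, mean = 4.4583
Σfm² = 1280
Σf(m − x̄)² = Σfm² − (Σfm)²/n = 1280 − 214²/48 = 325.9167
Sample variance = 325.9167 / 47 = 6.9344
Standard deviation = √6.9344 = 2.6333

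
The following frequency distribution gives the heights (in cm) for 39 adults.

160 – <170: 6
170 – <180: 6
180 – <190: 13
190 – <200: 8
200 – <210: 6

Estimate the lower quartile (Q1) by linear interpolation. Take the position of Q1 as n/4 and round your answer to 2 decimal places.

176.25

Cumulative frequencies: 6, 12, 25, 33, 39
n = 39; position = n/4 = 9.75.
This falls in the class 170 – <180: L = 170, F = 6, f = 6, h = 10.
Lower quartile ≈ 170 + ((9.75 − 6) / 6) × 10 = 176.2500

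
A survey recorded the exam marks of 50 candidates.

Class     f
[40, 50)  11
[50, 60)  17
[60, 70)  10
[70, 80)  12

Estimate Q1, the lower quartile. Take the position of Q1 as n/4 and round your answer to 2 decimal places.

Cumulative frequencies: 11, 28, 38, 50
n = 50; position = n/4 = 12.5.
This falls in the class [50, 60): L = 50, F = 11, f = 17, h = 10.
Lower quartile ≈ 50 + ((12.5 − 11) / 17) × 10 = 50.8824

50.88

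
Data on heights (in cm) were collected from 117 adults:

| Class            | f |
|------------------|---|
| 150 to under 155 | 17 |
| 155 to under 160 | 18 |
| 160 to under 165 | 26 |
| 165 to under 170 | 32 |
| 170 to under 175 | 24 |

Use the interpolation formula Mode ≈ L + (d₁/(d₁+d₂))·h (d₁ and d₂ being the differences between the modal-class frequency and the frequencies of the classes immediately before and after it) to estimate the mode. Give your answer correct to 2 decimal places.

167.14

Modal class: 165 to under 170 (highest frequency 32).
d₁ = 32 − 26 = 6, d₂ = 32 − 24 = 8
Mode ≈ 165 + (6/(6+8)) × 5 = 165 + 2.1429 = 167.1429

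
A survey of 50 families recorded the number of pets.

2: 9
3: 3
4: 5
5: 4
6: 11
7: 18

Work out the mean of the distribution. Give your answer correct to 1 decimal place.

Values: 2, 3, 4, 5, 6, 7
Σfx = 9×2 + 3×3 + 5×4 + 4×5 + 11×6 + 18×7 = 259
n = Σf = 50
Mean = 259 / 50 = 5.1800

5.2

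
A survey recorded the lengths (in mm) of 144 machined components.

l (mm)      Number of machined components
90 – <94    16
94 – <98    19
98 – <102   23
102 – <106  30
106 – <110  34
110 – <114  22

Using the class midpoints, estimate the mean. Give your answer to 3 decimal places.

103.139

Midpoints: 92, 96, 100, 104, 108, 112
Σfm = 16×92 + 19×96 + 23×100 + 30×104 + 34×108 + 22×112 = 14852
n = Σf = 144
Mean = 14852 / 144 = 103.1389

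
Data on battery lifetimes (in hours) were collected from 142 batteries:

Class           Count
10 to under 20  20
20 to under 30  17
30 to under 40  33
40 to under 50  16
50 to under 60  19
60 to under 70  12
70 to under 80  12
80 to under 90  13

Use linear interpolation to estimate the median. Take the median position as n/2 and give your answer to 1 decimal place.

Cumulative frequencies: 20, 37, 70, 86, 105, 117, 129, 142
n = 142; position = n/2 = 71.
This falls in the class 40 to under 50: L = 40, F = 70, f = 16, h = 10.
Median ≈ 40 + ((71 − 70) / 16) × 10 = 40.6250

40.6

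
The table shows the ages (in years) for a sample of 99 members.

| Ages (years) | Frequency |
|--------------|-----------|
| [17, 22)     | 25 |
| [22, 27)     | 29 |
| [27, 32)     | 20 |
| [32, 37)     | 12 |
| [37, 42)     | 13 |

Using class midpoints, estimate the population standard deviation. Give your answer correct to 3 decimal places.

6.667

Midpoints: 19.5, 24.5, 29.5, 34.5, 39.5
n = 99, Σfm = 2715.5, mean = 27.4293
Σfm² = 78884.75
Σf(m − x̄)² = Σfm² − (Σfm)²/n = 78884.75 − 2715.5²/99 = 4400.5051
Population variance = 4400.5051 / 99 = 44.4495
Standard deviation = √44.4495 = 6.6670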